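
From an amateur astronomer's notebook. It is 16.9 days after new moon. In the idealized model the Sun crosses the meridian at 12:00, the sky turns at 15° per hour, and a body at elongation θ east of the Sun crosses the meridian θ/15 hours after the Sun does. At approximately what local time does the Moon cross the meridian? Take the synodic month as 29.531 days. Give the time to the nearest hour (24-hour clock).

The Moon has covered 16.9/29.531 of its cycle, so θ ≈ 360° × 16.9/29.531 = 206.0°.
At 15° of sky rotation per hour, 206.0° corresponds to a 13.73 h lag.
12:00 + 13.73 h ≈ 01:44 → 02:00 to the nearest hour.

02:00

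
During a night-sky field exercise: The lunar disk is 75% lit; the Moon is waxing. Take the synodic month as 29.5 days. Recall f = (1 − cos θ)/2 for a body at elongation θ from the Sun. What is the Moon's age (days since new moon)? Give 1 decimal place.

9.8 days

From f = (1 − cos θ)/2: cos θ = 1 − 2×0.75 = -0.500; arccos → 120.0°.
The Moon is waxing (0°–180°), so θ = 120.0° directly.
Age = 29.5 × 120.0°/360° ≈ 9.83 days.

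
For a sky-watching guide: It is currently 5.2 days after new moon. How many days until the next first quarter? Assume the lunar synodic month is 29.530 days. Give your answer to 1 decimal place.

First quarter is 0.25 of the way through the cycle: age 0.25 × 29.530 = 7.383 d.
That is 7.383 − 5.2 = 2.183 days ahead.

2.2 days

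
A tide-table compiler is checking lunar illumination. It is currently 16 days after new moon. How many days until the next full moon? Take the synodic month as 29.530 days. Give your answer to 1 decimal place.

Full moon is 0.5 of the way through the cycle: age 0.5 × 29.530 = 14.765 d.
This lunation's full moon (14.765 d) has passed, so add one period: 44.295 − 16 = 28.295 days.

28.3 days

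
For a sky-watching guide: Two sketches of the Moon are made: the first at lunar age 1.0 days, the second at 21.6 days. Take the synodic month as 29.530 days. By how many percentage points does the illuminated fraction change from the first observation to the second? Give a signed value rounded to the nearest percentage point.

θ₁ = 360° × 1.0/29.530 = 12.2°, f₁ = (1 − cos θ₁)/2 = 0.011.
θ₂ = 360° × 21.6/29.530 = 263.3°, f₂ = (1 − cos θ₂)/2 = 0.558.
Change = f₂ − f₁ = +0.547 → +55 percentage points.

+55 percentage points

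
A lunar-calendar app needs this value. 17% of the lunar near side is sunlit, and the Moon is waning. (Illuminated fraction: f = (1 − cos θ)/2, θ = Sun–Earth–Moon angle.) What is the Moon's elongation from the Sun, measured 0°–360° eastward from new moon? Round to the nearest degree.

Invert f = (1 − cos θ)/2 to get cos θ = 1 − 2(0.17) = 0.660, hence θ₀ = arccos 0.660 = 48.7°.
A waning Moon lies in 180°–360°, so θ = 360° − 48.7° = 311.3°.

311°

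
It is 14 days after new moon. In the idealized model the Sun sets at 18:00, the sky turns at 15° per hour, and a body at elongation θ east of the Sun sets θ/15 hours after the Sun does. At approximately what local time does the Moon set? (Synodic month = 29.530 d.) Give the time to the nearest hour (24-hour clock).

05:00

The Moon has covered 14/29.530 of its cycle, so θ ≈ 360° × 14/29.530 = 170.7°.
The Moon trails the Sun by θ/15 = 170.7/15 ≈ 11.38 hours.
18:00 + 11.38 h ≈ 05:23 → 05:00 to the nearest hour.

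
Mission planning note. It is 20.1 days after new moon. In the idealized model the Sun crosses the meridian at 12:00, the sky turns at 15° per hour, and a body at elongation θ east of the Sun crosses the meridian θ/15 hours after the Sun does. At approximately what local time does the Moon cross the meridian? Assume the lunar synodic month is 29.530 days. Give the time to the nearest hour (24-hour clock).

The Moon has covered 20.1/29.530 of its cycle, so θ ≈ 360° × 20.1/29.530 = 245.0°.
Delay after the Sun = 245.0° / (15°/h) ≈ 16.34 h.
12:00 + 16.34 h ≈ 04:20 → 04:00 to the nearest hour.

04:00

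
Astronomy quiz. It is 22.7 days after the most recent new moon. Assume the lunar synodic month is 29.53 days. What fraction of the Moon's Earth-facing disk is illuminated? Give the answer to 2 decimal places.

0.44

Phase angle: θ = 360°·(22.7 d)/(29.53 d) = 276.7°.
Illuminated fraction = (1 − cos 276.7°)/2 = (1 − 0.117)/2 ≈ 0.441.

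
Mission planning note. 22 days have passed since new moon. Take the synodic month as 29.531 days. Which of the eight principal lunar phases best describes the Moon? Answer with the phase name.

θ ≈ 360° × 22/29.531 = 268°, which falls in the last quarter sector.

last quarter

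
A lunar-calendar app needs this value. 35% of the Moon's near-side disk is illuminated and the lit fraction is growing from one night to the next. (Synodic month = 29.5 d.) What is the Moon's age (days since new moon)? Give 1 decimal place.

5.9 days

Invert f = (1 − cos θ)/2 to get cos θ = 1 − 2(0.35) = 0.300, hence θ₀ = arccos 0.300 = 72.5°.
The Moon is waxing (0°–180°), so θ = 72.5° directly.
That fraction of the synodic month is 72.5/360 × 29.5 d ≈ 5.94 d.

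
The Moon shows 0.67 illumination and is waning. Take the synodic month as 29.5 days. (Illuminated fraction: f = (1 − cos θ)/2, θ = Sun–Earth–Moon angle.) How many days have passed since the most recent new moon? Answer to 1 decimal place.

Invert f = (1 − cos θ)/2 to get cos θ = 1 − 2(0.67) = -0.340, hence θ₀ = arccos -0.340 = 109.9°.
Since the Moon is past full (waning), take the reflex angle: θ = 360° − 109.9° = 250.1°.
That fraction of the synodic month is 250.1/360 × 29.5 d ≈ 20.50 d.

20.5 days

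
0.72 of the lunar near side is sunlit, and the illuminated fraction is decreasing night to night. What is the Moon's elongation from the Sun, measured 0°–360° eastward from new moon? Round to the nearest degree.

From f = (1 − cos θ)/2: cos θ = 1 − 2×0.72 = -0.440; arccos → 116.1°.
A waning Moon lies in 180°–360°, so θ = 360° − 116.1° = 243.9°.

244°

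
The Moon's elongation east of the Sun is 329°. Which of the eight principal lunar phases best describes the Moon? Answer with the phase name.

waning crescent

The waning crescent sector spans roughly 292°–338°; 329° falls inside it.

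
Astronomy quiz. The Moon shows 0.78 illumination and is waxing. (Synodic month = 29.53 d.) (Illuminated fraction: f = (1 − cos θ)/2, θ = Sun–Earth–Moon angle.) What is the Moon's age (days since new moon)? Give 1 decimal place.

10.2 days

Invert f = (1 − cos θ)/2 to get cos θ = 1 − 2(0.78) = -0.560, hence θ₀ = arccos -0.560 = 124.1°.
The Moon is waxing (0°–180°), so θ = 124.1° directly.
Age = 29.53 × 124.1°/360° ≈ 10.18 days.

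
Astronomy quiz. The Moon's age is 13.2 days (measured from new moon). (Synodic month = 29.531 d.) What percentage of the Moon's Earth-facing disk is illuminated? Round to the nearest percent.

The Moon has covered 13.2/29.531 of its cycle, so θ ≈ 360° × 13.2/29.531 = 160.9°.
With cos θ = (-0.945), the lit fraction is (1 − (-0.945))/2 ≈ 0.973, so 97%.

97%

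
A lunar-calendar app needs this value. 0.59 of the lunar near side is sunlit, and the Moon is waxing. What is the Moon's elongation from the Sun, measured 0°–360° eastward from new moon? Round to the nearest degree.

cos θ = 1 − 2f = -0.180, giving a principal value of 100.4°.
Before full moon the principal value applies: θ = 100.4°.

100°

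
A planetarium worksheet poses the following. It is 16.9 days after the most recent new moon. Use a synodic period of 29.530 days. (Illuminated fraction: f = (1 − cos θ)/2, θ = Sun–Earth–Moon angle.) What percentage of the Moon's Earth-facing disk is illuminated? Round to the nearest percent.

95%

Phase angle: θ = 360°·(16.9 d)/(29.530 d) = 206.0°.
Illuminated fraction = (1 − cos 206.0°)/2 = (1 − (-0.899))/2 ≈ 0.949, so 95%.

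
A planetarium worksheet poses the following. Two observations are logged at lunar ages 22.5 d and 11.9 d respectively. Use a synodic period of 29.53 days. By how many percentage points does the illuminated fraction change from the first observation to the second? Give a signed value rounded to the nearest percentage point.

+45 pp

θ₁ = 360° × 22.5/29.53 = 274.3°, f₁ = (1 − cos θ₁)/2 = 0.463.
θ₂ = 360° × 11.9/29.53 = 145.1°, f₂ = (1 − cos θ₂)/2 = 0.910.
Change = f₂ − f₁ = +0.447 → +45 percentage points.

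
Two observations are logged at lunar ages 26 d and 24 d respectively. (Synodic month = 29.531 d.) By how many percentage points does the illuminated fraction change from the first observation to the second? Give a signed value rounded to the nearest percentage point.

θ₁ = 360° × 26/29.531 = 317.0°, f₁ = (1 − cos θ₁)/2 = 0.135.
θ₂ = 360° × 24/29.531 = 292.6°, f₂ = (1 − cos θ₂)/2 = 0.308.
Change = f₂ − f₁ = +0.173 → +17 percentage points.

+17 percentage points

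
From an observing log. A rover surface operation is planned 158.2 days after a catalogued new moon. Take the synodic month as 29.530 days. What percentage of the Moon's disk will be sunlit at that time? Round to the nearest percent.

158.2 d spans 5 complete synodic months (5 × 29.530 = 147.65 d) plus 10.55 d.
Phase angle: θ = 360°·(10.55 d)/(29.530 d) = 128.6°.
cos 128.6° = (-0.624), so f = (1 − (-0.624))/2 = 0.812, so 81%.

81%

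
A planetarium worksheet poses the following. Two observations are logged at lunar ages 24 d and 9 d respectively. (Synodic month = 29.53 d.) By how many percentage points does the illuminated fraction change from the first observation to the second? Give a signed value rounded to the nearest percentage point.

+36 percentage points

θ₁ = 360° × 24/29.53 = 292.6°, f₁ = (1 − cos θ₁)/2 = 0.308.
θ₂ = 360° × 9/29.53 = 109.7°, f₂ = (1 − cos θ₂)/2 = 0.669.
Change = f₂ − f₁ = +0.361 → +36 percentage points.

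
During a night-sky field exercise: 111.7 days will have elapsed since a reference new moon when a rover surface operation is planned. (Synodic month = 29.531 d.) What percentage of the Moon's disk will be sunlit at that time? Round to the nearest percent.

40%

111.7 d spans 3 complete synodic months (3 × 29.531 = 88.59 d) plus 23.11 d.
Elongation θ = 360° × 23.11/29.531 ≈ 281.7°.
With cos θ = 0.203, the lit fraction is (1 − 0.203)/2 ≈ 0.399, so 40%.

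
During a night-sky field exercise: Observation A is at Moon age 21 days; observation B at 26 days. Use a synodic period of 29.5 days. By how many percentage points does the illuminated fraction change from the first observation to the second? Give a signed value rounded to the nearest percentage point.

First observation: θ = 360°·21/29.5 = 256.3°, so f = 0.619.
Second observation: θ = 317.3°, f = 0.133.
Δf = 0.133 − 0.619 = -0.486, i.e. -49 pp.

-49 pp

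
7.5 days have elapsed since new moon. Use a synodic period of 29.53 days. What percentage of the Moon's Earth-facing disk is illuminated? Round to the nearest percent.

51%

The Moon has covered 7.5/29.53 of its cycle, so θ ≈ 360° × 7.5/29.53 = 91.4°.
Illuminated fraction = (1 − cos 91.4°)/2 = (1 − (-0.025))/2 ≈ 0.512, so 51%.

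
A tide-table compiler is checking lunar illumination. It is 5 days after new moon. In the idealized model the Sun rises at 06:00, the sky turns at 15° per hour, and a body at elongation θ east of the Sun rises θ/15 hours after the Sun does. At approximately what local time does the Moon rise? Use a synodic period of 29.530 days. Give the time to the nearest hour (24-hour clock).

Phase angle: θ = 360°·(5 d)/(29.530 d) = 61.0°.
Delay after the Sun = 61.0° / (15°/h) ≈ 4.06 h.
06:00 + 4.06 h ≈ 10:04 → 10:00 to the nearest hour.

10:00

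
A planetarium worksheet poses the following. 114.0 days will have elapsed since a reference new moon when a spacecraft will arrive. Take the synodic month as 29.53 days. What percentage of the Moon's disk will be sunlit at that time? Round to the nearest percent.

Reduce mod P: 114.0 − 3×29.53 = 25.41 d into the current lunation.
The Moon has covered 25.41/29.53 of its cycle, so θ ≈ 360° × 25.41/29.53 = 309.8°.
Illuminated fraction = (1 − cos 309.8°)/2 = (1 − 0.640)/2 ≈ 0.180, so 18%.

18%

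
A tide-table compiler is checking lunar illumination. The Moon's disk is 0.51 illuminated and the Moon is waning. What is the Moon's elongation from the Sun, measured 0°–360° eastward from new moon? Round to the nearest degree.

From f = (1 − cos θ)/2: cos θ = 1 − 2×0.51 = -0.020; arccos → 91.1°.
Since the Moon is past full (waning), take the reflex angle: θ = 360° − 91.1° = 268.9°.

269°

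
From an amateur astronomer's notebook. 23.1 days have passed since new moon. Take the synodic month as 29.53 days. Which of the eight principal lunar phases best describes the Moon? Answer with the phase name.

last quarter

θ ≈ 360° × 23.1/29.53 = 282°, which falls in the last quarter sector.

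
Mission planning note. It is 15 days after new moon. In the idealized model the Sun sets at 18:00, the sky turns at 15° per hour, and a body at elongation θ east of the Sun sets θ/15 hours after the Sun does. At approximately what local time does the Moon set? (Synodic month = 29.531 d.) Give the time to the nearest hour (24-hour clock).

06:00

The Moon has covered 15/29.531 of its cycle, so θ ≈ 360° × 15/29.531 = 182.9°.
Delay after the Sun = 182.9° / (15°/h) ≈ 12.19 h.
18:00 + 12.19 h ≈ 06:11 → 06:00 to the nearest hour.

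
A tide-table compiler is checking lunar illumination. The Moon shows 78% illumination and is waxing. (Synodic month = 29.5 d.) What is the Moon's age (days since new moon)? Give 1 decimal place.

10.2 days

cos θ = 1 − 2f = -0.560, giving a principal value of 124.1°.
Waxing ⇒ before full, so θ = 124.1°.
At 360°/29.5 d per day, 124.1° corresponds to 10.17 days.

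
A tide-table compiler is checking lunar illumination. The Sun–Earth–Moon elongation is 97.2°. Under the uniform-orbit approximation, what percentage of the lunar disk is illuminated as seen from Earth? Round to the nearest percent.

cos 97.2° = (-0.125), so f = (1 − (-0.125))/2 = 0.563, i.e. 56%.

56%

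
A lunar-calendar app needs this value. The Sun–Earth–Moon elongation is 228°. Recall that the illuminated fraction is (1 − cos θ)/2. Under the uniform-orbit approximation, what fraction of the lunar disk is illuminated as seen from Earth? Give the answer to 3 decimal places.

Half-versine of 228°: (1 − (-0.669))/2 = 0.835.

0.835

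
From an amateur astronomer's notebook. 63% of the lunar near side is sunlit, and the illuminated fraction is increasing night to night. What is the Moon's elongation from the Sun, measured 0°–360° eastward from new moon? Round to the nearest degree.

105°

From f = (1 − cos θ)/2: cos θ = 1 − 2×0.63 = -0.260; arccos → 105.1°.
Waxing ⇒ before full, so θ = 105.1°.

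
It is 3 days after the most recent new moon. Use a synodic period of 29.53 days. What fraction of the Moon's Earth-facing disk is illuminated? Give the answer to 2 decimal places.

0.10

Phase angle: θ = 360°·(3 d)/(29.53 d) = 36.6°.
With cos θ = 0.803, the lit fraction is (1 − 0.803)/2 ≈ 0.098.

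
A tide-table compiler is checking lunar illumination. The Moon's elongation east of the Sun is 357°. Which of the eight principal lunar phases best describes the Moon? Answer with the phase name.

357° lies in the new moon sector of the 8-phase cycle.

new moon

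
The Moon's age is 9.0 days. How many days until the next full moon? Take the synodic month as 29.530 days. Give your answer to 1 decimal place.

Full moon occurs at elongation 180°, i.e. at age 29.530 × 180/360 = 14.765 d.
So 5.765 days remain (14.765 − 9.0).

5.8 days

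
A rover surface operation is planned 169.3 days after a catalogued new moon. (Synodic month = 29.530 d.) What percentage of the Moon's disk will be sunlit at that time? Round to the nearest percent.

Reduce mod P: 169.3 − 5×29.530 = 21.65 d into the current lunation.
The Moon has covered 21.65/29.530 of its cycle, so θ ≈ 360° × 21.65/29.530 = 263.9°.
Illuminated fraction = (1 − cos 263.9°)/2 = (1 − (-0.106))/2 ≈ 0.553, so 55%.

55%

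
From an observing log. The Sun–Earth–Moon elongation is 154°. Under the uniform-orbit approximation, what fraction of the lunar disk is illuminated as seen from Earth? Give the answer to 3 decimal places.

0.949

f = (1 − cos 154°)/2 = (1 − (-0.899))/2 ≈ 0.949.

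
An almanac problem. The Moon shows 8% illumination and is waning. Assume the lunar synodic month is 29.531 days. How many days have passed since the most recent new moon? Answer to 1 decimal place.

26.8 days

cos θ = 1 − 2f = 0.840, giving a principal value of 32.9°.
Waning ⇒ past full, so θ = 360° − 32.9° = 327.1°.
At 360°/29.531 d per day, 327.1° corresponds to 26.84 days.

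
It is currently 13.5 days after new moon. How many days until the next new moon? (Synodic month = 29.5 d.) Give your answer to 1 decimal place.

16.0 days

The next new moon completes the synodic month: 29.5 − 13.5 = 16.000 days.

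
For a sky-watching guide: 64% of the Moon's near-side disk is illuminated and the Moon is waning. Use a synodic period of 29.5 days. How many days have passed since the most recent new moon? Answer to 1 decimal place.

20.8 days

cos θ = 1 − 2f = -0.280, giving a principal value of 106.3°.
Waning ⇒ past full, so θ = 360° − 106.3° = 253.7°.
That fraction of the synodic month is 253.7/360 × 29.5 d ≈ 20.79 d.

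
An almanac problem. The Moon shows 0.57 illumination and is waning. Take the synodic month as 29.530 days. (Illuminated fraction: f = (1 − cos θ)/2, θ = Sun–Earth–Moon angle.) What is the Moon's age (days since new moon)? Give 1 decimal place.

21.5 days

Invert f = (1 − cos θ)/2 to get cos θ = 1 − 2(0.57) = -0.140, hence θ₀ = arccos -0.140 = 98.0°.
Waning ⇒ past full, so θ = 360° − 98.0° = 262.0°.
Age = 29.530 × 262.0°/360° ≈ 21.49 days.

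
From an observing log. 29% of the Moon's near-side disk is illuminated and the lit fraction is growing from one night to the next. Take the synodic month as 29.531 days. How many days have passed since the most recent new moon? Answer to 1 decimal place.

From f = (1 − cos θ)/2: cos θ = 1 − 2×0.29 = 0.420; arccos → 65.2°.
The Moon is waxing (0°–180°), so θ = 65.2° directly.
That fraction of the synodic month is 65.2/360 × 29.531 d ≈ 5.35 d.

5.3 days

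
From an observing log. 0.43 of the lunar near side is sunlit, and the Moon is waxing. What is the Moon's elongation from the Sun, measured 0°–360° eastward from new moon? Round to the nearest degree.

82°

cos θ = 1 − 2f = 0.140, giving a principal value of 82.0°.
Waxing ⇒ before full, so θ = 82.0°.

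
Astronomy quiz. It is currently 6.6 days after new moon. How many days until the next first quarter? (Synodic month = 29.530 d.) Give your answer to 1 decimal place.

First quarter occurs at elongation 90°, i.e. at age 29.530 × 90/360 = 7.383 d.
So 0.783 days remain (7.383 − 6.6).

0.8 days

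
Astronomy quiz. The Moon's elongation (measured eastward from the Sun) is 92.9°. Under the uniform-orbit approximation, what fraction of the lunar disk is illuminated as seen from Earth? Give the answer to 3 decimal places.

0.525

cos 92.9° = (-0.051), so f = (1 − (-0.051))/2 = 0.525.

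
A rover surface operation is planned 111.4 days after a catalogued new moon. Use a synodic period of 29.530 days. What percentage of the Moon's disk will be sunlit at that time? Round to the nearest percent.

43%

111.4/29.530 = 3.772 lunations, so 3 complete cycles and 22.81 d into the next.
Phase angle: θ = 360°·(22.81 d)/(29.530 d) = 278.1°.
Illuminated fraction = (1 − cos 278.1°)/2 = (1 − 0.140)/2 ≈ 0.430, so 43%.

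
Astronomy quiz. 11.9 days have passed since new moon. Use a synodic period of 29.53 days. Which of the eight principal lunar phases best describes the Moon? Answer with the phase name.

waxing gibbous

At 11.9/29.53 of the cycle, θ ≈ 145° — the waxing gibbous range.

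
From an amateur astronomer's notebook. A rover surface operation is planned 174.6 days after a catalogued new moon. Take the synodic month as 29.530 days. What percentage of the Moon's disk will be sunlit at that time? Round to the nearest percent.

7%

174.6/29.530 = 5.913 lunations, so 5 complete cycles and 26.95 d into the next.
Elongation θ = 360° × 26.95/29.530 ≈ 328.5°.
cos 328.5° = 0.853, so f = (1 − 0.853)/2 = 0.073, so 7%.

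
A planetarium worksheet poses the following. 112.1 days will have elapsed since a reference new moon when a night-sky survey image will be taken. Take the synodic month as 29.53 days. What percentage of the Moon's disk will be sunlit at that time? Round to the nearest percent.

36%

112.1 d spans 3 complete synodic months (3 × 29.53 = 88.59 d) plus 23.51 d.
Phase angle: θ = 360°·(23.51 d)/(29.53 d) = 286.6°.
With cos θ = 0.286, the lit fraction is (1 − 0.286)/2 ≈ 0.357, so 36%.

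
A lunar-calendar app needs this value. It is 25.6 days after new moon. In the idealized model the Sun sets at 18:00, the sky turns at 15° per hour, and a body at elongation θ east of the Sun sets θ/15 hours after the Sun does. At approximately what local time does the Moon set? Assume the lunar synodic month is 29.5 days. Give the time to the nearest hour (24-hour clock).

The Moon has covered 25.6/29.5 of its cycle, so θ ≈ 360° × 25.6/29.5 = 312.4°.
Delay after the Sun = 312.4° / (15°/h) ≈ 20.83 h.
18:00 + 20.83 h ≈ 14:50 → 15:00 to the nearest hour.

15:00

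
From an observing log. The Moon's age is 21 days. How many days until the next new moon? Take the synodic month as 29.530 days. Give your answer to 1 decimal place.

8.5 days

The next new moon completes the synodic month: 29.530 − 21 = 8.530 days.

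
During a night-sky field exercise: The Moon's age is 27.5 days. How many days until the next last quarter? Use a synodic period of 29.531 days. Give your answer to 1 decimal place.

24.2 days

Last quarter occurs at elongation 270°, i.e. at age 29.531 × 270/360 = 22.148 d.
This lunation's last quarter (22.148 d) has passed, so add one period: 51.679 − 27.5 = 24.179 days.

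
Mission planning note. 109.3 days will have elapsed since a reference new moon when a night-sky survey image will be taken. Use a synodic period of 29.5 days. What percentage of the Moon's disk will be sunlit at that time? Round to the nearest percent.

Reduce mod P: 109.3 − 3×29.5 = 20.80 d into the current lunation.
Phase angle: θ = 360°·(20.80 d)/(29.5 d) = 253.8°.
Illuminated fraction = (1 − cos 253.8°)/2 = (1 − (-0.278))/2 ≈ 0.639, so 64%.

64%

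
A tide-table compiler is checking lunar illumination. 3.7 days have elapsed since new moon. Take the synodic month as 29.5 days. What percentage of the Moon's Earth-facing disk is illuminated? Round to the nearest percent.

15%

Phase angle: θ = 360°·(3.7 d)/(29.5 d) = 45.2°.
With cos θ = 0.705, the lit fraction is (1 − 0.705)/2 ≈ 0.147, so 15%.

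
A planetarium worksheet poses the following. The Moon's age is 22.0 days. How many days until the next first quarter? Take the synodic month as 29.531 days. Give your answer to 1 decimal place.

First quarter occurs at elongation 90°, i.e. at age 29.531 × 90/360 = 7.383 d.
This lunation's first quarter (7.383 d) has passed, so add one period: 36.914 − 22.0 = 14.914 days.

14.9 days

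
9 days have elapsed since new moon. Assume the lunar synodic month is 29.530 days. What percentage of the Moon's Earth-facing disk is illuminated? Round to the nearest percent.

The Moon has covered 9/29.530 of its cycle, so θ ≈ 360° × 9/29.530 = 109.7°.
Illuminated fraction = (1 − cos 109.7°)/2 = (1 − (-0.337))/2 ≈ 0.669, so 67%.

67%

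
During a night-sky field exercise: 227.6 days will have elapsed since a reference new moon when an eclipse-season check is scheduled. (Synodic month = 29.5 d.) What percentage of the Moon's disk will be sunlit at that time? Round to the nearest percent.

61%

227.6 d spans 7 complete synodic months (7 × 29.5 = 206.50 d) plus 21.10 d.
Phase angle: θ = 360°·(21.10 d)/(29.5 d) = 257.5°.
cos 257.5° = (-0.217), so f = (1 − (-0.217))/2 = 0.608, so 61%.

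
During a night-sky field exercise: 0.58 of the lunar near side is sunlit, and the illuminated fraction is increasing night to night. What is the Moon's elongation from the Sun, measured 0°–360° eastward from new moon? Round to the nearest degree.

99°

Invert f = (1 − cos θ)/2 to get cos θ = 1 − 2(0.58) = -0.160, hence θ₀ = arccos -0.160 = 99.2°.
Waxing ⇒ before full, so θ = 99.2°.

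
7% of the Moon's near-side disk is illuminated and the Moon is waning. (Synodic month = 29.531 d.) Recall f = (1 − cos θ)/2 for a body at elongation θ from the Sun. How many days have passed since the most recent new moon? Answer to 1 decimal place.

27.0 days

From f = (1 − cos θ)/2: cos θ = 1 − 2×0.07 = 0.860; arccos → 30.7°.
Waning ⇒ past full, so θ = 360° − 30.7° = 329.3°.
At 360°/29.531 d per day, 329.3° corresponds to 27.01 days.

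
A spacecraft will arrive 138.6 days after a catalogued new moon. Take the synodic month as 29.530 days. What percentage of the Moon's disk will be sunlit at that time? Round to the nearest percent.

67%

138.6 d spans 4 complete synodic months (4 × 29.530 = 118.12 d) plus 20.48 d.
Phase angle: θ = 360°·(20.48 d)/(29.530 d) = 249.7°.
cos 249.7° = (-0.347), so f = (1 − (-0.347))/2 = 0.674, so 67%.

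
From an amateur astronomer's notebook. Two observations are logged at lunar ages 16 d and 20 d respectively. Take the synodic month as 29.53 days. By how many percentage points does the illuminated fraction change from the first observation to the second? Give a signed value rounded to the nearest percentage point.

First observation: θ = 360°·16/29.53 = 195.1°, so f = 0.983.
Second observation: θ = 243.8°, f = 0.721.
Δf = 0.721 − 0.983 = -0.262, i.e. -26 pp.

-26 pp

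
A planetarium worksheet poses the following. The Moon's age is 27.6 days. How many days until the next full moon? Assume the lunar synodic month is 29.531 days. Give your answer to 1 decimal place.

16.7 days

Full moon occurs at elongation 180°, i.e. at age 29.531 × 180/360 = 14.765 d.
This lunation's full moon (14.765 d) has passed, so add one period: 44.296 − 27.6 = 16.696 days.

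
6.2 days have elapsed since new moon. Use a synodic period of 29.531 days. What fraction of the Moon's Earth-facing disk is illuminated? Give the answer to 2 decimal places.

Phase angle: θ = 360°·(6.2 d)/(29.531 d) = 75.6°.
Illuminated fraction = (1 − cos 75.6°)/2 = (1 − 0.249)/2 ≈ 0.375.

0.38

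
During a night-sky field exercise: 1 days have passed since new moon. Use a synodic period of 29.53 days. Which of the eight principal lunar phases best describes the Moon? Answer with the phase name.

At 1/29.53 of the cycle, θ ≈ 12° — the new moon range.

new moon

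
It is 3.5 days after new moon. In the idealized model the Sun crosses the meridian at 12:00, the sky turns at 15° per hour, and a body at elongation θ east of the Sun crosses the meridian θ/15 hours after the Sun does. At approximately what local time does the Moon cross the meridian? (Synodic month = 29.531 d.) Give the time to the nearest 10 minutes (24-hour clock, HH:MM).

The Moon has covered 3.5/29.531 of its cycle, so θ ≈ 360° × 3.5/29.531 = 42.7°.
The Moon trails the Sun by θ/15 = 42.7/15 ≈ 2.84 hours.
12:00 + 2.844 h ≈ 14:51 → 14:50 to the nearest ten minutes.

14:50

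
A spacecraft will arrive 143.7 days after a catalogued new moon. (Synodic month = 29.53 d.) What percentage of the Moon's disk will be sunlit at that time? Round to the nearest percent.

17%

Reduce mod P: 143.7 − 4×29.53 = 25.58 d into the current lunation.
Phase angle: θ = 360°·(25.58 d)/(29.53 d) = 311.8°.
Illuminated fraction = (1 − cos 311.8°)/2 = (1 − 0.667)/2 ≈ 0.166, so 17%.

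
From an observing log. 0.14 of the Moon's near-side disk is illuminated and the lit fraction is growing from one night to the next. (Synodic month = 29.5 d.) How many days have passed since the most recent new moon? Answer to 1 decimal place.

cos θ = 1 − 2f = 0.720, giving a principal value of 43.9°.
Waxing ⇒ before full, so θ = 43.9°.
At 360°/29.5 d per day, 43.9° corresponds to 3.60 days.

3.6 days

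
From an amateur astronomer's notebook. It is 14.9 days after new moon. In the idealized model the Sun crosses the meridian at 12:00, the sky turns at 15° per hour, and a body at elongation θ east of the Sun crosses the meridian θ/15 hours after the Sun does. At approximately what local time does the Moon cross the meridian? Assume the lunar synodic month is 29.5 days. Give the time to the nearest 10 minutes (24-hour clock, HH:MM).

00:10

Phase angle: θ = 360°·(14.9 d)/(29.5 d) = 181.8°.
Delay after the Sun = 181.8° / (15°/h) ≈ 12.12 h.
12:00 + 12.122 h ≈ 00:07 → 00:10 to the nearest ten minutes.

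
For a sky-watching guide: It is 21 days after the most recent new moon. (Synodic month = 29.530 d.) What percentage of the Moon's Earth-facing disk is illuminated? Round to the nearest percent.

62%

Phase angle: θ = 360°·(21 d)/(29.530 d) = 256.0°.
Illuminated fraction = (1 − cos 256.0°)/2 = (1 − (-0.242))/2 ≈ 0.621, so 62%.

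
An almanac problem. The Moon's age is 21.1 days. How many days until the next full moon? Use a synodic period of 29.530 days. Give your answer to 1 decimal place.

Full moon is 0.5 of the way through the cycle: age 0.5 × 29.530 = 14.765 d.
Already past this cycle's full moon; the next is at 14.765 + 29.530 = 44.295 d, so 44.295 − 21.1 = 23.195 days.

23.2 days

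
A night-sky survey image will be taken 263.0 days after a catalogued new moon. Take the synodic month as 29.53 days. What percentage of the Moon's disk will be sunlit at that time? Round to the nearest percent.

263.0/29.53 = 8.906 lunations, so 8 complete cycles and 26.76 d into the next.
Phase angle: θ = 360°·(26.76 d)/(29.53 d) = 326.2°.
cos 326.2° = 0.831, so f = (1 − 0.831)/2 = 0.084, so 8%.

8%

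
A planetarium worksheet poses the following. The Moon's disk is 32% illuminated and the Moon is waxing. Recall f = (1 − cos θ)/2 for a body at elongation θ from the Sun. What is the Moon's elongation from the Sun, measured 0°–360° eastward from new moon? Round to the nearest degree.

cos θ = 1 − 2f = 0.360, giving a principal value of 68.9°.
Waxing ⇒ before full, so θ = 68.9°.

69°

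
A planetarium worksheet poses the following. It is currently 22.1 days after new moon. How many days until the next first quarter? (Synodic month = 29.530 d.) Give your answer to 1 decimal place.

14.8 days

First quarter is 0.25 of the way through the cycle: age 0.25 × 29.530 = 7.383 d.
Already past this cycle's first quarter; the next is at 7.383 + 29.530 = 36.913 d, so 36.913 − 22.1 = 14.812 days.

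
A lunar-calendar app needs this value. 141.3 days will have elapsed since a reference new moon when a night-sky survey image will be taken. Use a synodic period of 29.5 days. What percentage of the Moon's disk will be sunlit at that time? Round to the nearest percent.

Reduce mod P: 141.3 − 4×29.5 = 23.30 d into the current lunation.
The Moon has covered 23.30/29.5 of its cycle, so θ ≈ 360° × 23.30/29.5 = 284.3°.
Illuminated fraction = (1 − cos 284.3°)/2 = (1 − 0.248)/2 ≈ 0.376, so 38%.

38%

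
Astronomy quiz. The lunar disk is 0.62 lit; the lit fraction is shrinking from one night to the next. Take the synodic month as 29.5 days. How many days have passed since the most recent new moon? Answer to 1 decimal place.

21.0 days

cos θ = 1 − 2f = -0.240, giving a principal value of 103.9°.
Waning ⇒ past full, so θ = 360° − 103.9° = 256.1°.
Age = 29.5 × 256.1°/360° ≈ 20.99 days.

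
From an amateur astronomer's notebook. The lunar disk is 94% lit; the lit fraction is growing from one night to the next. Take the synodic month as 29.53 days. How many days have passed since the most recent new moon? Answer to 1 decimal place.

Invert f = (1 − cos θ)/2 to get cos θ = 1 − 2(0.94) = -0.880, hence θ₀ = arccos -0.880 = 151.6°.
The Moon is waxing (0°–180°), so θ = 151.6° directly.
At 360°/29.53 d per day, 151.6° corresponds to 12.44 days.

12.4 days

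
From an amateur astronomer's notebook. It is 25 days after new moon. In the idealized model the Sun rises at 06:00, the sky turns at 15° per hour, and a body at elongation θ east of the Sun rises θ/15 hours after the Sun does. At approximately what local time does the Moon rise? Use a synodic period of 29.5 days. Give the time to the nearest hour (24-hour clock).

Phase angle: θ = 360°·(25 d)/(29.5 d) = 305.1°.
The Moon trails the Sun by θ/15 = 305.1/15 ≈ 20.34 hours.
06:00 + 20.34 h ≈ 02:20 → 02:00 to the nearest hour.

02:00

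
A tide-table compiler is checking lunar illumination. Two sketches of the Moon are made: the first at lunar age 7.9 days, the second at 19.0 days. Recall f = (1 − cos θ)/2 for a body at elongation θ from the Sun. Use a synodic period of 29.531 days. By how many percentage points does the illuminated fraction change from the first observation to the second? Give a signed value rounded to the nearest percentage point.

First observation: θ = 360°·7.9/29.531 = 96.3°, so f = 0.555.
Second observation: θ = 231.6°, f = 0.810.
Δf = 0.810 − 0.555 = +0.256, i.e. +26 pp.

+26 percentage points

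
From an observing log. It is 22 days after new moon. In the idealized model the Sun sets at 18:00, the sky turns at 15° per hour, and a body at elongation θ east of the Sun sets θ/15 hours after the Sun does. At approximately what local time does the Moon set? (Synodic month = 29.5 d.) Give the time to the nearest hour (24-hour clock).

Elongation θ = 360° × 22/29.5 ≈ 268.5°.
At 15° of sky rotation per hour, 268.5° corresponds to a 17.90 h lag.
18:00 + 17.90 h ≈ 11:54 → 12:00 to the nearest hour.

12:00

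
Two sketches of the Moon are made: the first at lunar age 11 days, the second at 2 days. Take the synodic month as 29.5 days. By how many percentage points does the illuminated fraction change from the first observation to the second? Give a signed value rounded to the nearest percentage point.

First observation: θ = 360°·11/29.5 = 134.2°, so f = 0.849.
Second observation: θ = 24.4°, f = 0.045.
Δf = 0.045 − 0.849 = -0.804, i.e. -80 pp.

-80 percentage points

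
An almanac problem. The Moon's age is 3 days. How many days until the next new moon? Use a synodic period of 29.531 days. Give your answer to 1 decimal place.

The next new moon completes the synodic month: 29.531 − 3 = 26.531 days.

26.5 days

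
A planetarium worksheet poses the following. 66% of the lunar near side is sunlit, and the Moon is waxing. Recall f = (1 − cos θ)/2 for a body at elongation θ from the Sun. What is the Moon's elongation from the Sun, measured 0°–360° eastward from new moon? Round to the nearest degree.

109°

Invert f = (1 − cos θ)/2 to get cos θ = 1 − 2(0.66) = -0.320, hence θ₀ = arccos -0.320 = 108.7°.
The Moon is waxing (0°–180°), so θ = 108.7° directly.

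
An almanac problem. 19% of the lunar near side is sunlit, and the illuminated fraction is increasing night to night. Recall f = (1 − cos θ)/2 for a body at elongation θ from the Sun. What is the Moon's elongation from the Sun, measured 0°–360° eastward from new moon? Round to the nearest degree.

cos θ = 1 − 2f = 0.620, giving a principal value of 51.7°.
Waxing ⇒ before full, so θ = 51.7°.

52°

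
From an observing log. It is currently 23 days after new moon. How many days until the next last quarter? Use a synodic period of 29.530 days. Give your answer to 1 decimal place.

28.7 days

Last quarter is 0.75 of the way through the cycle: age 0.75 × 29.530 = 22.148 d.
Already past this cycle's last quarter; the next is at 22.148 + 29.530 = 51.678 d, so 51.678 − 23 = 28.678 days.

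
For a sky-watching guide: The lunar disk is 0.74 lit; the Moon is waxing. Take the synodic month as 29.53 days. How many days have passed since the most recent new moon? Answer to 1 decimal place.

Invert f = (1 − cos θ)/2 to get cos θ = 1 − 2(0.74) = -0.480, hence θ₀ = arccos -0.480 = 118.7°.
Waxing ⇒ before full, so θ = 118.7°.
That fraction of the synodic month is 118.7/360 × 29.53 d ≈ 9.74 d.

9.7 days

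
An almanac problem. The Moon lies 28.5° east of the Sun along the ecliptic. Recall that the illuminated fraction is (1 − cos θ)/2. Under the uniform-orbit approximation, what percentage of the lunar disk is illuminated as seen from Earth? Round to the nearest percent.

f = (1 − cos 28.5°)/2 = (1 − 0.879)/2 ≈ 0.061, i.e. 6%.

6%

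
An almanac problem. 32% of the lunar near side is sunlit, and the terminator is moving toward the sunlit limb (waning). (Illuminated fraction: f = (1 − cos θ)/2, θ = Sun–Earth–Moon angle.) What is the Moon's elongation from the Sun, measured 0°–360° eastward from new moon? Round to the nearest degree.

291°

From f = (1 − cos θ)/2: cos θ = 1 − 2×0.32 = 0.360; arccos → 68.9°.
A waning Moon lies in 180°–360°, so θ = 360° − 68.9° = 291.1°.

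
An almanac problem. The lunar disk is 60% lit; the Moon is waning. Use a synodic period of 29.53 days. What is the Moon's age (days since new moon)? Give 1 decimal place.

21.2 days

cos θ = 1 − 2f = -0.200, giving a principal value of 101.5°.
Since the Moon is past full (waning), take the reflex angle: θ = 360° − 101.5° = 258.5°.
At 360°/29.53 d per day, 258.5° corresponds to 21.20 days.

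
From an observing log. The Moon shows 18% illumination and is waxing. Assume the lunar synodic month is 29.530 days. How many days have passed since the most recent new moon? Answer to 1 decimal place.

4.1 days

cos θ = 1 − 2f = 0.640, giving a principal value of 50.2°.
The Moon is waxing (0°–180°), so θ = 50.2° directly.
That fraction of the synodic month is 50.2/360 × 29.530 d ≈ 4.12 d.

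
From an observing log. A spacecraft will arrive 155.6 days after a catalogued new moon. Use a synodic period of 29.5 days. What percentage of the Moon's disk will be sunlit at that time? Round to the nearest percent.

58%

Reduce mod P: 155.6 − 5×29.5 = 8.10 d into the current lunation.
Phase angle: θ = 360°·(8.10 d)/(29.5 d) = 98.8°.
cos 98.8° = (-0.154), so f = (1 − (-0.154))/2 = 0.577, so 58%.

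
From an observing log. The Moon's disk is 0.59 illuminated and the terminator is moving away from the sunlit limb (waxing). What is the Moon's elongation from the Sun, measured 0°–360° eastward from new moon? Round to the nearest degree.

100°

From f = (1 − cos θ)/2: cos θ = 1 − 2×0.59 = -0.180; arccos → 100.4°.
Before full moon the principal value applies: θ = 100.4°.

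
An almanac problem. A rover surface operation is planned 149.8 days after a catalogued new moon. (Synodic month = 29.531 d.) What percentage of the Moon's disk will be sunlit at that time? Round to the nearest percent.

5%

149.8/29.531 = 5.073 lunations, so 5 complete cycles and 2.15 d into the next.
The Moon has covered 2.15/29.531 of its cycle, so θ ≈ 360° × 2.15/29.531 = 26.1°.
With cos θ = 0.898, the lit fraction is (1 − 0.898)/2 ≈ 0.051, so 5%.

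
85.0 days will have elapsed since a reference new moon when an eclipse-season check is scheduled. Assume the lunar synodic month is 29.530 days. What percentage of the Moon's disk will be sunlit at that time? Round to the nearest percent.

14%

85.0/29.530 = 2.878 lunations, so 2 complete cycles and 25.94 d into the next.
Elongation θ = 360° × 25.94/29.530 ≈ 316.2°.
cos 316.2° = 0.722, so f = (1 − 0.722)/2 = 0.139, so 14%.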